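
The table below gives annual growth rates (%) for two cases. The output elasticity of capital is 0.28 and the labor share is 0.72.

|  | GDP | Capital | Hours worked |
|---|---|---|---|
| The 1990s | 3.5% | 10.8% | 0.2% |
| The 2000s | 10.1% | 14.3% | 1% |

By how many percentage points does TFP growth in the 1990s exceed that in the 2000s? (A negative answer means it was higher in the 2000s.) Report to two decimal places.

-5.04 percentage points

Labor's share = 1 − 0.28 = 0.72.
The 1990s: TFP = 3.5 − 3.024 − 0.144 = 0.332%.
The 2000s: TFP = 10.1 − 4.004 − 0.72 = 5.376%.
Difference = 0.332 − (5.376) = -5.044 pp.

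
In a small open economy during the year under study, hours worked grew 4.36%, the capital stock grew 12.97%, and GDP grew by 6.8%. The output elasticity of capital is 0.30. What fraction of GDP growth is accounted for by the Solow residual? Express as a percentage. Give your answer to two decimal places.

Labor's share = 1 − 0.3 = 0.7.
The capital stock: 0.3 × 12.97 = 3.891 pp.
Hours worked: 0.7 × 4.36 = 3.052 pp.
TFP growth = 6.8 − 6.943 = -0.143%.
TFP share of growth = -0.143 / 6.8 × 100 = -2.1029%.

The Solow residual accounted for -2.10% of growth.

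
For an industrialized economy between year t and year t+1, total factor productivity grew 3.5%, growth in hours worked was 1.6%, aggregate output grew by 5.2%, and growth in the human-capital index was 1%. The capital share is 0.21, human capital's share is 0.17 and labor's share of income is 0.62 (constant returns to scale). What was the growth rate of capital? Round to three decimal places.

Labor's share = 1 − 0.21 − 0.17 = 0.62.
gY = gA + 0.17×1 + 0.62×1.6 + 0.21×g.
0.21×g = 5.2 − 3.5 − 1.162 = 0.538.
g = 0.538 / 0.21 = 2.5619%.

Capital grew 2.562%.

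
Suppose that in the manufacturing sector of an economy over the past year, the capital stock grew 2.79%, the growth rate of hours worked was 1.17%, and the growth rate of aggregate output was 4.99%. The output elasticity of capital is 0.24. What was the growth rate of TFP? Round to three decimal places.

Labor's share = 1 − 0.24 = 0.76.
The capital stock: 0.24 × 2.79 = 0.6696 pp.
Hours worked: 0.76 × 1.17 = 0.8892 pp.
TFP growth = 4.99 − 1.5588 = 3.4312%.

TFP growth was 3.431%.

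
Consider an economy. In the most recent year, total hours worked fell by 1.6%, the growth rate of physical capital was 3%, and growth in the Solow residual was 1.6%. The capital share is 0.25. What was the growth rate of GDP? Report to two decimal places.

Labor's share = 1 − 0.25 = 0.75.
Physical capital: 0.25 × 3 = 0.75 pp.
Total hours worked: 0.75 × (-1.6) = -1.2 pp.
Output growth = 1.6 + (-0.45) = 1.15%.

GDP grew 1.15%.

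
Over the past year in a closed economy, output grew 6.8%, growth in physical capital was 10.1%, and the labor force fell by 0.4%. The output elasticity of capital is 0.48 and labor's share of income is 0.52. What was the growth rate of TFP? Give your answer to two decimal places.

TFP growth was 2.16%.

Labor's share = 1 − 0.48 = 0.52.
Physical capital: 0.48 × 10.1 = 4.848 pp.
The labor force: 0.52 × (-0.4) = -0.208 pp.
TFP growth = 6.8 − 4.64 = 2.16%.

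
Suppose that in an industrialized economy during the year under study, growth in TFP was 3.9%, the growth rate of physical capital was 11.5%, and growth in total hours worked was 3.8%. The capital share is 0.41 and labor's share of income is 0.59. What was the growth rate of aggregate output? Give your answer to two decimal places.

Aggregate output grew 10.86%.

Labor's share = 1 − 0.41 = 0.59.
Physical capital: 0.41 × 11.5 = 4.715 pp.
Total hours worked: 0.59 × 3.8 = 2.242 pp.
Output growth = 3.9 + 6.957 = 10.857%.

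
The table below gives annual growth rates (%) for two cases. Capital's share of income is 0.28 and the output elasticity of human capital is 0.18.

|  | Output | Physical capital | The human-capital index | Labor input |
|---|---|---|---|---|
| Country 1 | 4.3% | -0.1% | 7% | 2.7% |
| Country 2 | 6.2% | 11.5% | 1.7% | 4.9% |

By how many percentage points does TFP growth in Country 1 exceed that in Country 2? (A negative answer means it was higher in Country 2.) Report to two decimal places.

Labor's share = 1 − 0.28 − 0.18 = 0.54.
Country 1: TFP = 4.3 + 0.028 − 1.26 − 1.458 = 1.61%.
Country 2: TFP = 6.2 − 3.22 − 0.306 − 2.646 = 0.028%.
Difference = 1.61 − (0.028) = 1.582 pp.

1.58 percentage points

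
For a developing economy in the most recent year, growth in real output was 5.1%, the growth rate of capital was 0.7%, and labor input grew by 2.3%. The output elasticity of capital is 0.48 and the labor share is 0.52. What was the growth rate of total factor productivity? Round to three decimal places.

Total factor productivity growth was 3.568%.

Labor's share = 1 − 0.48 = 0.52.
Capital: 0.48 × 0.7 = 0.336 pp.
Labor input: 0.52 × 2.3 = 1.196 pp.
TFP growth = 5.1 − 1.532 = 3.568%.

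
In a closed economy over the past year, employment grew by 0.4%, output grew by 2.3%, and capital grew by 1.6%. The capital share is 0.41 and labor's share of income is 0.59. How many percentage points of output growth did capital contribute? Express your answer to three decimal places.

Contribution = share × growth = 0.41 × 1.6 = 0.656 pp.

0.656 pp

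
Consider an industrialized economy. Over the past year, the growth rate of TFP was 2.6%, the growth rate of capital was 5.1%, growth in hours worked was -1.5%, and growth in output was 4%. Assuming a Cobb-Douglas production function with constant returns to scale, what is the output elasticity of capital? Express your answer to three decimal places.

The output elasticity of capital is 0.439.

gY = gA + α·gK + (1−α)·gL, so gY − gA − gL = α(gK − gL).
4 − 2.6 + 1.5 = α × (5.1 − (-1.5)).
2.9 = 6.6 α, so α = 0.43939.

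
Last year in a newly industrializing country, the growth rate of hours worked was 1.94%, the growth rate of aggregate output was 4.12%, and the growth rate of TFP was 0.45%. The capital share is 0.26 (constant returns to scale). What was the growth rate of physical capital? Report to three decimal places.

Labor's share = 1 − 0.26 = 0.74.
gY = gA + 0.74×1.94 + 0.26×g.
0.26×g = 4.12 − 0.45 − 1.4356 = 2.2344.
g = 2.2344 / 0.26 = 8.59385%.

8.594%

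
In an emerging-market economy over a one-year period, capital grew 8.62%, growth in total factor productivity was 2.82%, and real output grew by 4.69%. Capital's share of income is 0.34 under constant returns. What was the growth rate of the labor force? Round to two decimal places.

Labor's share = 1 − 0.34 = 0.66.
gY = gA + 0.34×8.62 + 0.66×g.
0.66×g = 4.69 − 2.82 − 2.9308 = -1.0608.
g = -1.0608 / 0.66 = -1.6073%.

-1.61%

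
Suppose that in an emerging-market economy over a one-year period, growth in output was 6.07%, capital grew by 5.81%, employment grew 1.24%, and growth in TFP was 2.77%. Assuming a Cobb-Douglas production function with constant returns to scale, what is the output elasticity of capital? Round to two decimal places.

gY = gA + α·gK + (1−α)·gL, so gY − gA − gL = α(gK − gL).
6.07 − 2.77 − 1.24 = α × (5.81 − 1.24).
2.06 = 4.57 α, so α = 0.4508.

0.45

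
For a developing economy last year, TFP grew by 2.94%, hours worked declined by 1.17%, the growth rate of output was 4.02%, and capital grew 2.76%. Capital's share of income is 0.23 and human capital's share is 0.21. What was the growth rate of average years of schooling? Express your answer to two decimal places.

5.24%

Labor's share = 1 − 0.23 − 0.21 = 0.56.
gY = gA + 0.23×2.76 + 0.56×(-1.17) + 0.21×g.
0.21×g = 4.02 − 2.94 + 0.0204 = 1.1004.
g = 1.1004 / 0.21 = 5.24%.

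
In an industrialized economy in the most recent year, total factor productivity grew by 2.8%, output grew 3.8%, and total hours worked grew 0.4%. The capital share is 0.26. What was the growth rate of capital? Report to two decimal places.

2.71%

Labor's share = 1 − 0.26 = 0.74.
gY = gA + 0.74×0.4 + 0.26×g.
0.26×g = 3.8 − 2.8 − 0.296 = 0.704.
g = 0.704 / 0.26 = 2.7077%.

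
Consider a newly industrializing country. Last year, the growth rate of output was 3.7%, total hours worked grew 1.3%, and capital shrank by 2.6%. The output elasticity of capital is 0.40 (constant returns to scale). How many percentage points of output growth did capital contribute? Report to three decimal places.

-1.040 percentage points

Contribution = share × growth = 0.4 × (-2.6) = -1.04 pp.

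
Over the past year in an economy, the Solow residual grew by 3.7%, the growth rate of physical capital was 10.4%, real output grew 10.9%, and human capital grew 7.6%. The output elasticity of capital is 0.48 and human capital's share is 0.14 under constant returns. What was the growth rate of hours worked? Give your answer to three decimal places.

Hours worked growth was 3.011%.

Labor's share = 1 − 0.48 − 0.14 = 0.38.
gY = gA + 0.48×10.4 + 0.14×7.6 + 0.38×g.
0.38×g = 10.9 − 3.7 − 6.056 = 1.144.
g = 1.144 / 0.38 = 3.01053%.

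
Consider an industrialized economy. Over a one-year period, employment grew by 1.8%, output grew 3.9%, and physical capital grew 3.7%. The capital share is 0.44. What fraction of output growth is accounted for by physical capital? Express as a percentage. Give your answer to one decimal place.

Physical capital contributed 0.44 × 3.7 = 1.628 pp.
Share of growth = 1.628 / 3.9 × 100 = 41.744%.

41.7%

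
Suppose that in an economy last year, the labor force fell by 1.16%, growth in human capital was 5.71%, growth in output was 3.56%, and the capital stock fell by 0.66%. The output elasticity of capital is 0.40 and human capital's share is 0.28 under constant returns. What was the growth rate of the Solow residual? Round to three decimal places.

Labor's share = 1 − 0.4 − 0.28 = 0.32.
The capital stock: 0.4 × (-0.66) = -0.264 pp.
Human capital: 0.28 × 5.71 = 1.5988 pp.
The labor force: 0.32 × (-1.16) = -0.3712 pp.
TFP growth = 3.56 − 0.9636 = 2.5964%.

2.596%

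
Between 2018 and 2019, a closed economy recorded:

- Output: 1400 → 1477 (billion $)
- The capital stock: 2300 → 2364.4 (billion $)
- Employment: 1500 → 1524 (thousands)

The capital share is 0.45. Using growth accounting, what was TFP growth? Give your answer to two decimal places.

3.36%

Output growth = (1477 − 1400) / 1400 = 5.5%.
The capital stock growth = (2364.4 − 2300) / 2300 = 2.8%.
Employment growth = (1524 − 1500) / 1500 = 1.6%.
Labor's share = 1 − 0.45 = 0.55.
The capital stock: 0.45 × 2.8 = 1.26 pp.
Employment: 0.55 × 1.6 = 0.88 pp.
TFP growth = 5.5 − 2.14 = 3.36%.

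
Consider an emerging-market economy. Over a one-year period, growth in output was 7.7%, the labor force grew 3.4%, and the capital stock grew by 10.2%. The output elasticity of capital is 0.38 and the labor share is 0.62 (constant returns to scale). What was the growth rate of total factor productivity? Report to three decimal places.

Labor's share = 1 − 0.38 = 0.62.
The capital stock: 0.38 × 10.2 = 3.876 pp.
The labor force: 0.62 × 3.4 = 2.108 pp.
TFP growth = 7.7 − 5.984 = 1.716%.

1.716%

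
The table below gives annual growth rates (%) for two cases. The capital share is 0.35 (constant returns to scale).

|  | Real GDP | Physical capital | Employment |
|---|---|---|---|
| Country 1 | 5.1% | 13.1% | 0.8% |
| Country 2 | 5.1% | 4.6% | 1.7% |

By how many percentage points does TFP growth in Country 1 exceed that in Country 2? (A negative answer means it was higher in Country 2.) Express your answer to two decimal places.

Labor's share = 1 − 0.35 = 0.65.
Country 1: TFP = 5.1 − 4.585 − 0.52 = -0.005%.
Country 2: TFP = 5.1 − 1.61 − 1.105 = 2.385%.
Difference = -0.005 − (2.385) = -2.39 pp.

-2.39 percentage points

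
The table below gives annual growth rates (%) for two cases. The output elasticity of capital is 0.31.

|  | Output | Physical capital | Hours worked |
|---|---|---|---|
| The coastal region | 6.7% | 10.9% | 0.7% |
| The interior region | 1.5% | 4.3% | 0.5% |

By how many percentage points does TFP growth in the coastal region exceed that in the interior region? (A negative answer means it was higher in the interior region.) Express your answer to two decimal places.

3.02 percentage points

Labor's share = 1 − 0.31 = 0.69.
The coastal region: TFP = 6.7 − 3.379 − 0.483 = 2.838%.
The interior region: TFP = 1.5 − 1.333 − 0.345 = -0.178%.
Difference = 2.838 − (-0.178) = 3.016 pp.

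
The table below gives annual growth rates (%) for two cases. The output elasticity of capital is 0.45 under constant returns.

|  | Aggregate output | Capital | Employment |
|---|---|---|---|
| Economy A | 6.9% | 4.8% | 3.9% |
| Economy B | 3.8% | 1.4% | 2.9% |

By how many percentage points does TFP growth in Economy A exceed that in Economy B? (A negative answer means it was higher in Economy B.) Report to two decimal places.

Labor's share = 1 − 0.45 = 0.55.
Economy A: TFP = 6.9 − 2.16 − 2.145 = 2.595%.
Economy B: TFP = 3.8 − 0.63 − 1.595 = 1.575%.
Difference = 2.595 − (1.575) = 1.02 pp.

1.02 percentage points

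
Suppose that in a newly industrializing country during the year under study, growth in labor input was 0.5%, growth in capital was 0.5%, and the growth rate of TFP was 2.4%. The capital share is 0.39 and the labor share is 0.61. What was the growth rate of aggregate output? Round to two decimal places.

2.90%

Labor's share = 1 − 0.39 = 0.61.
Capital: 0.39 × 0.5 = 0.195 pp.
Labor input: 0.61 × 0.5 = 0.305 pp.
Output growth = 2.4 + 0.5 = 2.9%.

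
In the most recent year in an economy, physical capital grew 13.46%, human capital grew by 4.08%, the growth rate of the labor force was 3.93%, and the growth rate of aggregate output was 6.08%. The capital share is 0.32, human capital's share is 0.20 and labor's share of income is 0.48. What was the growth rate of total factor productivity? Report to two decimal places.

-0.93%

Labor's share = 1 − 0.32 − 0.2 = 0.48.
Physical capital: 0.32 × 13.46 = 4.3072 pp.
Human capital: 0.2 × 4.08 = 0.816 pp.
The labor force: 0.48 × 3.93 = 1.8864 pp.
TFP growth = 6.08 − 7.0096 = -0.9296%.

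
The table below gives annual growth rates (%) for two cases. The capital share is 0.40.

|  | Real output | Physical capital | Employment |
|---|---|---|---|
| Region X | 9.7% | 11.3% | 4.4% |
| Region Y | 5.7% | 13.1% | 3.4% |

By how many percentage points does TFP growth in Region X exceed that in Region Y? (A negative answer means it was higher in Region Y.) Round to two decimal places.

Labor's share = 1 − 0.4 = 0.6.
Region X: TFP = 9.7 − 4.52 − 2.64 = 2.54%.
Region Y: TFP = 5.7 − 5.24 − 2.04 = -1.58%.
Difference = 2.54 − (-1.58) = 4.12 pp.

4.12 percentage points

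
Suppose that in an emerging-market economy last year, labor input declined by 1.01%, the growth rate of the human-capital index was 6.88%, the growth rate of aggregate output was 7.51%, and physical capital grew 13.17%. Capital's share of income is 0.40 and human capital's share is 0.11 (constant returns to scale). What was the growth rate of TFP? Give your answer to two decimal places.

Labor's share = 1 − 0.4 − 0.11 = 0.49.
Physical capital: 0.4 × 13.17 = 5.268 pp.
The human-capital index: 0.11 × 6.88 = 0.7568 pp.
Labor input: 0.49 × (-1.01) = -0.4949 pp.
TFP growth = 7.51 − 5.5299 = 1.9801%.

1.98%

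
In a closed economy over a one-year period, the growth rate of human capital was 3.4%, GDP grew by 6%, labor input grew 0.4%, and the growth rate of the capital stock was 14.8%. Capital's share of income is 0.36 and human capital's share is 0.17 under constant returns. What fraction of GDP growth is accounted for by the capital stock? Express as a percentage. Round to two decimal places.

88.80%

The capital stock contributed 0.36 × 14.8 = 5.328 pp.
Share of growth = 5.328 / 6 × 100 = 88.8%.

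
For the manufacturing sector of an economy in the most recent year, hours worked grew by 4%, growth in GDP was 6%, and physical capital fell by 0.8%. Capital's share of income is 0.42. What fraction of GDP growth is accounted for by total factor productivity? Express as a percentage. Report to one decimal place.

Total factor productivity accounted for 66.9% of growth.

Labor's share = 1 − 0.42 = 0.58.
Physical capital: 0.42 × (-0.8) = -0.336 pp.
Hours worked: 0.58 × 4 = 2.32 pp.
TFP growth = 6 − 1.984 = 4.016%.
TFP share of growth = 4.016 / 6 × 100 = 66.933%.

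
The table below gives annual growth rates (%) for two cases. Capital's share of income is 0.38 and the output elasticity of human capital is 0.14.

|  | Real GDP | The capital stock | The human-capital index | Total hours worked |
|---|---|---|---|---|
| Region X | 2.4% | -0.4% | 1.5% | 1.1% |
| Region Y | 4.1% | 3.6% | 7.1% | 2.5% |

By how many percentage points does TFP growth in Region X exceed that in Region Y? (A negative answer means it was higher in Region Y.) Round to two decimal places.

Labor's share = 1 − 0.38 − 0.14 = 0.48.
Region X: TFP = 2.4 + 0.152 − 0.21 − 0.528 = 1.814%.
Region Y: TFP = 4.1 − 1.368 − 0.994 − 1.2 = 0.538%.
Difference = 1.814 − (0.538) = 1.276 pp.

1.28 percentage points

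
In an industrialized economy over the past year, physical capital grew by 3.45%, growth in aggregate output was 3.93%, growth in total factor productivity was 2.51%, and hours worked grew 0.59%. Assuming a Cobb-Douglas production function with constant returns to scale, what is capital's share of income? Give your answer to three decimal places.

gY = gA + α·gK + (1−α)·gL, so gY − gA − gL = α(gK − gL).
3.93 − 2.51 − 0.59 = α × (3.45 − 0.59).
0.83 = 2.86 α, so α = 0.29021.

Capital's share of income is 0.290.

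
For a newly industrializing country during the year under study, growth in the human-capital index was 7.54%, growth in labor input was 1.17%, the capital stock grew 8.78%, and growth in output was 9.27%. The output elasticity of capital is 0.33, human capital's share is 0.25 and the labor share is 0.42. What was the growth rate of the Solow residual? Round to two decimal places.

4.00%

Labor's share = 1 − 0.33 − 0.25 = 0.42.
The capital stock: 0.33 × 8.78 = 2.8974 pp.
The human-capital index: 0.25 × 7.54 = 1.885 pp.
Labor input: 0.42 × 1.17 = 0.4914 pp.
TFP growth = 9.27 − 5.2738 = 3.9962%.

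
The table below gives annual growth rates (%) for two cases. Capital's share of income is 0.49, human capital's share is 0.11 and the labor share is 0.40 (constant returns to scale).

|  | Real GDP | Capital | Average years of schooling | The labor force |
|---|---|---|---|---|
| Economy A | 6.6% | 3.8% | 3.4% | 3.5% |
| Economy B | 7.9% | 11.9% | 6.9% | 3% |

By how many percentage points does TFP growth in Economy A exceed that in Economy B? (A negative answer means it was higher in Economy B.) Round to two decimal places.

2.85 percentage points

Labor's share = 1 − 0.49 − 0.11 = 0.4.
Economy A: TFP = 6.6 − 1.862 − 0.374 − 1.4 = 2.964%.
Economy B: TFP = 7.9 − 5.831 − 0.759 − 1.2 = 0.11%.
Difference = 2.964 − (0.11) = 2.854 pp.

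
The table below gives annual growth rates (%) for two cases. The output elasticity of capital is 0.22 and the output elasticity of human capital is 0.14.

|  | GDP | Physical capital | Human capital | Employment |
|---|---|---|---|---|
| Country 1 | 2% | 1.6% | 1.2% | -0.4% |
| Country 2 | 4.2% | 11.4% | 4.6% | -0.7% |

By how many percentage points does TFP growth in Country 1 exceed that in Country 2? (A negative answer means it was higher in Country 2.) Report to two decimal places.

0.24 percentage points

Labor's share = 1 − 0.22 − 0.14 = 0.64.
Country 1: TFP = 2 − 0.352 − 0.168 + 0.256 = 1.736%.
Country 2: TFP = 4.2 − 2.508 − 0.644 + 0.448 = 1.496%.
Difference = 1.736 − (1.496) = 0.24 pp.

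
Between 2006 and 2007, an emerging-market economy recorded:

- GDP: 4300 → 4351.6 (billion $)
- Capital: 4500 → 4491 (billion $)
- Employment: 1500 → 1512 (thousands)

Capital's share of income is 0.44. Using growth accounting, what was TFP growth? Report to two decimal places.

0.84%

GDP growth = (4351.6 − 4300) / 4300 = 1.2%.
Capital growth = (4491 − 4500) / 4500 = -0.2%.
Employment growth = (1512 − 1500) / 1500 = 0.8%.
Labor's share = 1 − 0.44 = 0.56.
Capital: 0.44 × (-0.2) = -0.088 pp.
Employment: 0.56 × 0.8 = 0.448 pp.
TFP growth = 1.2 − 0.36 = 0.84%.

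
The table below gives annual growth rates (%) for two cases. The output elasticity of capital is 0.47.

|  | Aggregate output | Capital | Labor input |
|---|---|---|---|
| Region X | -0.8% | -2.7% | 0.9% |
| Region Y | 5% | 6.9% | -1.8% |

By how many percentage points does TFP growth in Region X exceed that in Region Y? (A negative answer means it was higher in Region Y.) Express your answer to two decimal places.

Labor's share = 1 − 0.47 = 0.53.
Region X: TFP = -0.8 + 1.269 − 0.477 = -0.008%.
Region Y: TFP = 5 − 3.243 + 0.954 = 2.711%.
Difference = -0.008 − (2.711) = -2.719 pp.

-2.72 percentage points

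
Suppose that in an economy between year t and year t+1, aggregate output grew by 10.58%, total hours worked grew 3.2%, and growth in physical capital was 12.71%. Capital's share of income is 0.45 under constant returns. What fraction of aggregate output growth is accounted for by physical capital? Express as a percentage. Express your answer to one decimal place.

Physical capital accounted for 54.1% of growth.

Physical capital contributed 0.45 × 12.71 = 5.7195 pp.
Share of growth = 5.7195 / 10.58 × 100 = 54.06%.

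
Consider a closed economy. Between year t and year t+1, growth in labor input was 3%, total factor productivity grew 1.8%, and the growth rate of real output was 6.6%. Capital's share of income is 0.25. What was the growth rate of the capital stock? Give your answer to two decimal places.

The capital stock growth was 10.20%.

Labor's share = 1 − 0.25 = 0.75.
gY = gA + 0.75×3 + 0.25×g.
0.25×g = 6.6 − 1.8 − 2.25 = 2.55.
g = 2.55 / 0.25 = 10.2%.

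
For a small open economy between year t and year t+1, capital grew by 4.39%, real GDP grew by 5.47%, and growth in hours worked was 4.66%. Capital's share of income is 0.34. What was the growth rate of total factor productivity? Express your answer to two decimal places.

Total factor productivity growth was 0.90%.

Labor's share = 1 − 0.34 = 0.66.
Capital: 0.34 × 4.39 = 1.4926 pp.
Hours worked: 0.66 × 4.66 = 3.0756 pp.
TFP growth = 5.47 − 4.5682 = 0.9018%.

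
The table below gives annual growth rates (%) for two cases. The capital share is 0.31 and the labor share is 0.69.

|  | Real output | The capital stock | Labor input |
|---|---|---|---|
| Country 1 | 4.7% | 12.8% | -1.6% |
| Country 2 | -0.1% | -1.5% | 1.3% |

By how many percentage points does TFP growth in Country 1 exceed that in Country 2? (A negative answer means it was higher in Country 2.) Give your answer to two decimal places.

Labor's share = 1 − 0.31 = 0.69.
Country 1: TFP = 4.7 − 3.968 + 1.104 = 1.836%.
Country 2: TFP = -0.1 + 0.465 − 0.897 = -0.532%.
Difference = 1.836 − (-0.532) = 2.368 pp.

2.37 percentage points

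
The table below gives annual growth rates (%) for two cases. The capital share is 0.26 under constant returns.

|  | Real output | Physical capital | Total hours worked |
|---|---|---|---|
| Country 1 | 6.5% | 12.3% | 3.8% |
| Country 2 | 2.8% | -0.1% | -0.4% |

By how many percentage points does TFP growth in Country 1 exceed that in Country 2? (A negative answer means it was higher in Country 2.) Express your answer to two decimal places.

Labor's share = 1 − 0.26 = 0.74.
Country 1: TFP = 6.5 − 3.198 − 2.812 = 0.49%.
Country 2: TFP = 2.8 + 0.026 + 0.296 = 3.122%.
Difference = 0.49 − (3.122) = -2.632 pp.

-2.63 percentage points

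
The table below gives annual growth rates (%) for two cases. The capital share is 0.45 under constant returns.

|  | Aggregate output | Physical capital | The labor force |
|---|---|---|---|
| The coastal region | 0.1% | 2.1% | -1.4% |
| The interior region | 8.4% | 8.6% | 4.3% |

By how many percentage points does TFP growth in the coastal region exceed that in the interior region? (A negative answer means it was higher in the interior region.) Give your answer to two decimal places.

Labor's share = 1 − 0.45 = 0.55.
The coastal region: TFP = 0.1 − 0.945 + 0.77 = -0.075%.
The interior region: TFP = 8.4 − 3.87 − 2.365 = 2.165%.
Difference = -0.075 − (2.165) = -2.24 pp.

-2.24 percentage points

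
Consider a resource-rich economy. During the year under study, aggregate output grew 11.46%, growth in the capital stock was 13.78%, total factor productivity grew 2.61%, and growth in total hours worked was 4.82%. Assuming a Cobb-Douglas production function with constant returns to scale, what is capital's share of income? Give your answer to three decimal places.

gY = gA + α·gK + (1−α)·gL, so gY − gA − gL = α(gK − gL).
11.46 − 2.61 − 4.82 = α × (13.78 − 4.82).
4.03 = 8.96 α, so α = 0.44978.

α = 0.450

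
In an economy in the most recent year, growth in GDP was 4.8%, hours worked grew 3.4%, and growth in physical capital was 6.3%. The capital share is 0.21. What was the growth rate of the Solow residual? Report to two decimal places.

0.79%

Labor's share = 1 − 0.21 = 0.79.
Physical capital: 0.21 × 6.3 = 1.323 pp.
Hours worked: 0.79 × 3.4 = 2.686 pp.
TFP growth = 4.8 − 4.009 = 0.791%.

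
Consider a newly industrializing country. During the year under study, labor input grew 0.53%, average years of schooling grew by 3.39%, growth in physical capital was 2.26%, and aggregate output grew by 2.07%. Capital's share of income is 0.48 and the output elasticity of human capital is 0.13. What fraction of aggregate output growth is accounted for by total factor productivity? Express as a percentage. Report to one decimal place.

Labor's share = 1 − 0.48 − 0.13 = 0.39.
Physical capital: 0.48 × 2.26 = 1.0848 pp.
Average years of schooling: 0.13 × 3.39 = 0.4407 pp.
Labor input: 0.39 × 0.53 = 0.2067 pp.
TFP growth = 2.07 − 1.7322 = 0.3378%.
TFP share of growth = 0.3378 / 2.07 × 100 = 16.319%.

16.3%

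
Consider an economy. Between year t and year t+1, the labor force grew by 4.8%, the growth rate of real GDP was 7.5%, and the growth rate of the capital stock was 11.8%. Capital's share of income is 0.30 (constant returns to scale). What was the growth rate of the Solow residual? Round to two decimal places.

0.60%

Labor's share = 1 − 0.3 = 0.7.
The capital stock: 0.3 × 11.8 = 3.54 pp.
The labor force: 0.7 × 4.8 = 3.36 pp.
TFP growth = 7.5 − 6.9 = 0.6%.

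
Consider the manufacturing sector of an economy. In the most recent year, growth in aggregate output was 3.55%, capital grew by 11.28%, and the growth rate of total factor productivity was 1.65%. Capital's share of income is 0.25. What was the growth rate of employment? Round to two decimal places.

-1.23%

Labor's share = 1 − 0.25 = 0.75.
gY = gA + 0.25×11.28 + 0.75×g.
0.75×g = 3.55 − 1.65 − 2.82 = -0.92.
g = -0.92 / 0.75 = -1.2267%.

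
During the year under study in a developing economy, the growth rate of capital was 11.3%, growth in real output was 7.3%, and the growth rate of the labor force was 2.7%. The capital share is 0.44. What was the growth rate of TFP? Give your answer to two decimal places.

TFP growth was 0.82%.

Labor's share = 1 − 0.44 = 0.56.
Capital: 0.44 × 11.3 = 4.972 pp.
The labor force: 0.56 × 2.7 = 1.512 pp.
TFP growth = 7.3 − 6.484 = 0.816%.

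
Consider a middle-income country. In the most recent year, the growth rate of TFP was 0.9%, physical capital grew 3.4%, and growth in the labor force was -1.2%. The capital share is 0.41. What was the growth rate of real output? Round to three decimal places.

Real output grew 1.586%.

Labor's share = 1 − 0.41 = 0.59.
Physical capital: 0.41 × 3.4 = 1.394 pp.
The labor force: 0.59 × (-1.2) = -0.708 pp.
Output growth = 0.9 + 0.686 = 1.586%.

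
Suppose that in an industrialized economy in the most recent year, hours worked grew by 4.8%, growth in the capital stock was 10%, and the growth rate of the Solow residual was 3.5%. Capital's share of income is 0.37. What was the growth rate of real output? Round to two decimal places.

Labor's share = 1 − 0.37 = 0.63.
The capital stock: 0.37 × 10 = 3.7 pp.
Hours worked: 0.63 × 4.8 = 3.024 pp.
Output growth = 3.5 + 6.724 = 10.224%.

10.22%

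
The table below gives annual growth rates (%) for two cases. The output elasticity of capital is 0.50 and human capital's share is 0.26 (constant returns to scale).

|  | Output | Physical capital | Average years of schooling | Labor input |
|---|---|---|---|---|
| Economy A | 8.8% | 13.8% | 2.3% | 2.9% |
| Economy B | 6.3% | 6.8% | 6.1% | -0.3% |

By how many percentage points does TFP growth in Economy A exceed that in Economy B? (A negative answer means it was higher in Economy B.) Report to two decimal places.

-0.78 percentage points

Labor's share = 1 − 0.5 − 0.26 = 0.24.
Economy A: TFP = 8.8 − 6.9 − 0.598 − 0.696 = 0.606%.
Economy B: TFP = 6.3 − 3.4 − 1.586 + 0.072 = 1.386%.
Difference = 0.606 − (1.386) = -0.78 pp.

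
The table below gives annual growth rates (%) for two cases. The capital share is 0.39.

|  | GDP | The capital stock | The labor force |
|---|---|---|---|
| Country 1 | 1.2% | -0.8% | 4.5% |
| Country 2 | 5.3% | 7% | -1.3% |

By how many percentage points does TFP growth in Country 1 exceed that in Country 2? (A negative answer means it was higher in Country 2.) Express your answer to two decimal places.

Labor's share = 1 − 0.39 = 0.61.
Country 1: TFP = 1.2 + 0.312 − 2.745 = -1.233%.
Country 2: TFP = 5.3 − 2.73 + 0.793 = 3.363%.
Difference = -1.233 − (3.363) = -4.596 pp.

-4.60 percentage points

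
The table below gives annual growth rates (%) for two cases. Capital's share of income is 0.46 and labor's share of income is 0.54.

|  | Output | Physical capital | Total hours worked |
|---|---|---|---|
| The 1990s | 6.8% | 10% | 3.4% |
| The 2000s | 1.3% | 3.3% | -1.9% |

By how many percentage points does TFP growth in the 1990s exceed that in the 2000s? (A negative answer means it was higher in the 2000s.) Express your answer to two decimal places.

-0.44 percentage points

Labor's share = 1 − 0.46 = 0.54.
The 1990s: TFP = 6.8 − 4.6 − 1.836 = 0.364%.
The 2000s: TFP = 1.3 − 1.518 + 1.026 = 0.808%.
Difference = 0.364 − (0.808) = -0.444 pp.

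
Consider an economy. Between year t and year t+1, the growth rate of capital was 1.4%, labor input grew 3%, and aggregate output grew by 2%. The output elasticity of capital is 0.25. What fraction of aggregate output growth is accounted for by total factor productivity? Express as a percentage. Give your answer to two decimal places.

Labor's share = 1 − 0.25 = 0.75.
Capital: 0.25 × 1.4 = 0.35 pp.
Labor input: 0.75 × 3 = 2.25 pp.
TFP growth = 2 − 2.6 = -0.6%.
TFP share of growth = -0.6 / 2 × 100 = -30%.

Total factor productivity accounted for -30.00% of growth.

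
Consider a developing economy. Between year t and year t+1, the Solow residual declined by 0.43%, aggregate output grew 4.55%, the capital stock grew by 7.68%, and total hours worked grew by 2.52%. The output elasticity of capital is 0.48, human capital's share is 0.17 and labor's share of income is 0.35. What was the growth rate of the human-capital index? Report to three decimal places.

Labor's share = 1 − 0.48 − 0.17 = 0.35.
gY = gA + 0.48×7.68 + 0.35×2.52 + 0.17×g.
0.17×g = 4.55 + 0.43 − 4.5684 = 0.4116.
g = 0.4116 / 0.17 = 2.42118%.

2.421%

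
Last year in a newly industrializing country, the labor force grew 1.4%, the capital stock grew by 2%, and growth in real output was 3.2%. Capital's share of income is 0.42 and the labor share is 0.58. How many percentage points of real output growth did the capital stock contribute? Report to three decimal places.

0.840 percentage points

Contribution = share × growth = 0.42 × 2 = 0.84 pp.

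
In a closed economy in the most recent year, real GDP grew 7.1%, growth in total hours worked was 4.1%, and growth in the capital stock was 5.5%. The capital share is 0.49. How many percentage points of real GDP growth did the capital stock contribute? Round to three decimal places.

2.695

Contribution = share × growth = 0.49 × 5.5 = 2.695 pp.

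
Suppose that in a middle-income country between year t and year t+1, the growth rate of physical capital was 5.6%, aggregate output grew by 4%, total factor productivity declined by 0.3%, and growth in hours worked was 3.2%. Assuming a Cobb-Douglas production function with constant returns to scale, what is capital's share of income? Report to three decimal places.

gY = gA + α·gK + (1−α)·gL, so gY − gA − gL = α(gK − gL).
4 + 0.3 − 3.2 = α × (5.6 − 3.2).
1.1 = 2.4 α, so α = 0.45833.

α = 0.458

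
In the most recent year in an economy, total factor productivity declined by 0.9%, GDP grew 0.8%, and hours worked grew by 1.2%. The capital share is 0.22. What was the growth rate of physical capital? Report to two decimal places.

3.47%

Labor's share = 1 − 0.22 = 0.78.
gY = gA + 0.78×1.2 + 0.22×g.
0.22×g = 0.8 + 0.9 − 0.936 = 0.764.
g = 0.764 / 0.22 = 3.4727%.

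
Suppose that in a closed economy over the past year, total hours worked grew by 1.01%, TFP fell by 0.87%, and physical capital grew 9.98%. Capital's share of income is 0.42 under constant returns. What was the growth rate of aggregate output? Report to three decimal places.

Labor's share = 1 − 0.42 = 0.58.
Physical capital: 0.42 × 9.98 = 4.1916 pp.
Total hours worked: 0.58 × 1.01 = 0.5858 pp.
Output growth = -0.87 + 4.7774 = 3.9074%.

3.907%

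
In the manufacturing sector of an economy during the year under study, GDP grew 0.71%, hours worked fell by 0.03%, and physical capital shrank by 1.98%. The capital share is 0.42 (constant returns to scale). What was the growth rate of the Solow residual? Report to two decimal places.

Labor's share = 1 − 0.42 = 0.58.
Physical capital: 0.42 × (-1.98) = -0.8316 pp.
Hours worked: 0.58 × (-0.03) = -0.0174 pp.
TFP growth = 0.71 + 0.849 = 1.559%.

1.56%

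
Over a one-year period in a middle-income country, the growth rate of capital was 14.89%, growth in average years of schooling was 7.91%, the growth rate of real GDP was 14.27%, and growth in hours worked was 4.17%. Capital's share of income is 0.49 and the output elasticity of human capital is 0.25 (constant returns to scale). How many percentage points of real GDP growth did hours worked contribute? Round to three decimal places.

1.084 pp

Labor's share = 1 − 0.49 − 0.25 = 0.26.
Contribution = share × growth = 0.26 × 4.17 = 1.0842 pp.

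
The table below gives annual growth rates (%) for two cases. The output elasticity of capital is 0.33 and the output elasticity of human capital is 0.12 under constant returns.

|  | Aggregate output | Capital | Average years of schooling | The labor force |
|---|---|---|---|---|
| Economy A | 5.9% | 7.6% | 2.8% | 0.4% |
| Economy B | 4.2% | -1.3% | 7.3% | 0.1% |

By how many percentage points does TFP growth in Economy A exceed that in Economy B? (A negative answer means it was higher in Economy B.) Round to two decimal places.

Labor's share = 1 − 0.33 − 0.12 = 0.55.
Economy A: TFP = 5.9 − 2.508 − 0.336 − 0.22 = 2.836%.
Economy B: TFP = 4.2 + 0.429 − 0.876 − 0.055 = 3.698%.
Difference = 2.836 − (3.698) = -0.862 pp.

-0.86 percentage points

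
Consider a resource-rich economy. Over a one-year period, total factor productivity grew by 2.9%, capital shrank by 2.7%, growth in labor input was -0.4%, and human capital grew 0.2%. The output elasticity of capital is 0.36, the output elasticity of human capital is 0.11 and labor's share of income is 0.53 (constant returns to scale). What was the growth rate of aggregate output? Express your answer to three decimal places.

Labor's share = 1 − 0.36 − 0.11 = 0.53.
Capital: 0.36 × (-2.7) = -0.972 pp.
Human capital: 0.11 × 0.2 = 0.022 pp.
Labor input: 0.53 × (-0.4) = -0.212 pp.
Output growth = 2.9 + (-1.162) = 1.738%.

Aggregate output growth was 1.738%.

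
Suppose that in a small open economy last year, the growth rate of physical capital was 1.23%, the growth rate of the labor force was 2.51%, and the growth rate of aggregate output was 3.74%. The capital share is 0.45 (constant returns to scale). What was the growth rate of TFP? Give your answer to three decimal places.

Labor's share = 1 − 0.45 = 0.55.
Physical capital: 0.45 × 1.23 = 0.5535 pp.
The labor force: 0.55 × 2.51 = 1.3805 pp.
TFP growth = 3.74 − 1.934 = 1.806%.

TFP grew 1.806%.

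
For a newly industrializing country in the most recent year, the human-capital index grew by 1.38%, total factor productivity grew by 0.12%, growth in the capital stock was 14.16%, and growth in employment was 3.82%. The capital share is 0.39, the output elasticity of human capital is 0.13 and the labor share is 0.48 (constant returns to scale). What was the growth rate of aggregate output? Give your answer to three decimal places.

Aggregate output growth was 7.655%.

Labor's share = 1 − 0.39 − 0.13 = 0.48.
The capital stock: 0.39 × 14.16 = 5.5224 pp.
The human-capital index: 0.13 × 1.38 = 0.1794 pp.
Employment: 0.48 × 3.82 = 1.8336 pp.
Output growth = 0.12 + 7.5354 = 7.6554%.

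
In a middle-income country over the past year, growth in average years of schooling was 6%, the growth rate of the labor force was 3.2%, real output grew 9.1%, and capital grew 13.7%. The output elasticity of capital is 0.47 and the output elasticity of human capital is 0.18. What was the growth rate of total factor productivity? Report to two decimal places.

Total factor productivity grew 0.46%.

Labor's share = 1 − 0.47 − 0.18 = 0.35.
Capital: 0.47 × 13.7 = 6.439 pp.
Average years of schooling: 0.18 × 6 = 1.08 pp.
The labor force: 0.35 × 3.2 = 1.12 pp.
TFP growth = 9.1 − 8.639 = 0.461%.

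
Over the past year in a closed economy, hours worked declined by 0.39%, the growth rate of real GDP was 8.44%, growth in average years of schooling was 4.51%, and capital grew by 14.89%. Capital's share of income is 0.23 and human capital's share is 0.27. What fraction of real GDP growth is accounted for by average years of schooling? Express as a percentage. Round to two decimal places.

14.43%

Average years of schooling contributed 0.27 × 4.51 = 1.2177 pp.
Share of growth = 1.2177 / 8.44 × 100 = 14.4277%.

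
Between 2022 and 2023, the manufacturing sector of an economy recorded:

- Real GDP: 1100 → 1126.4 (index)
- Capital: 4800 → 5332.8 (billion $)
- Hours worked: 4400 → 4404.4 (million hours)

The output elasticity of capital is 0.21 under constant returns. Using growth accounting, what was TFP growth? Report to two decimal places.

-0.01%

Real GDP growth = (1126.4 − 1100) / 1100 = 2.4%.
Capital growth = (5332.8 − 4800) / 4800 = 11.1%.
Hours worked growth = (4404.4 − 4400) / 4400 = 0.1%.
Labor's share = 1 − 0.21 = 0.79.
Capital: 0.21 × 11.1 = 2.331 pp.
Hours worked: 0.79 × 0.1 = 0.079 pp.
TFP growth = 2.4 − 2.41 = -0.01%.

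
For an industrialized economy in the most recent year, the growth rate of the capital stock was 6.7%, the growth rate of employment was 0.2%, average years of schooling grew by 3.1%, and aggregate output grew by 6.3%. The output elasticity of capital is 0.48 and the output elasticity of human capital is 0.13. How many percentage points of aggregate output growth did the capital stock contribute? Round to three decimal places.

Contribution = share × growth = 0.48 × 6.7 = 3.216 pp.

3.216 pp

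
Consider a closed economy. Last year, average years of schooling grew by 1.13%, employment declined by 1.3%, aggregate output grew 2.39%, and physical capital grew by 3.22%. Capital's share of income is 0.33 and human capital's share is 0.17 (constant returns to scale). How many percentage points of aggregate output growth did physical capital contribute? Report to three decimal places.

1.063

Contribution = share × growth = 0.33 × 3.22 = 1.0626 pp.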